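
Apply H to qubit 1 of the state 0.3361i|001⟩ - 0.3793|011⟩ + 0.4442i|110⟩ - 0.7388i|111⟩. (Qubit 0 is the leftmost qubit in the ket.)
(-0.2682 + 0.2377i)|001⟩ + (0.2682 + 0.2377i)|011⟩ + 0.3141i|100⟩ - 0.5224i|101⟩ - 0.3141i|110⟩ + 0.5224i|111⟩

H on qubit 1 mixes each pair of kets that differ only in qubit 1: amplitudes (a, b) of (|…0…⟩, |…1…⟩) become ((a + b)/√2, (a − b)/√2). Kets absent from the input have amplitude 0.
(|001⟩, |011⟩): (a, b) = (0.3361i, -0.3793) → ((-0.2682 + 0.2377i), (0.2682 + 0.2377i))
(|100⟩, |110⟩): (a, b) = (0, 0.4442i) → (0.3141i, -0.3141i)
(|101⟩, |111⟩): (a, b) = (0, -0.7388i) → (-0.5224i, 0.5224i)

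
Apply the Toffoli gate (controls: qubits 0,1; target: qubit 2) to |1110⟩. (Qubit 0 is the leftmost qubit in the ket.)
|1100⟩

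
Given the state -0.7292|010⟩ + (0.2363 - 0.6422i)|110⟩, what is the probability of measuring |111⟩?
0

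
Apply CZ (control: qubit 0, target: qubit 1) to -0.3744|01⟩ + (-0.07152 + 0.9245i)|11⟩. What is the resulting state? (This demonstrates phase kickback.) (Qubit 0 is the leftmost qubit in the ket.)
-0.3744|01⟩ + (0.07152 - 0.9245i)|11⟩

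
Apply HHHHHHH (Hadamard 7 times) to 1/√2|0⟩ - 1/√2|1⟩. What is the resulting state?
|1⟩

H² = I, so H^7 = H: a single Hadamard. With (a, b) = (1/√2, -1/√2), H gives ((a + b)/√2, (a − b)/√2) = (0, 1).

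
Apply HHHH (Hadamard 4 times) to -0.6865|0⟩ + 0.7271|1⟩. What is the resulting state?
-0.6865|0⟩ + 0.7271|1⟩

H² = I, so an even number of Hadamards cancels: H^4 = I and the state is unchanged.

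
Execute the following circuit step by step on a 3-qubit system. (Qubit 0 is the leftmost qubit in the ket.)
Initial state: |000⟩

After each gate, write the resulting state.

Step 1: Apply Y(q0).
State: i|100⟩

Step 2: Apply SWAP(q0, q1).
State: i|010⟩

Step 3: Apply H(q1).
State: (1/√2)i|000⟩ - (1/√2)i|010⟩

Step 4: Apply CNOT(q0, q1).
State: (1/√2)i|000⟩ - (1/√2)i|010⟩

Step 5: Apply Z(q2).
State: (1/√2)i|000⟩ - (1/√2)i|010⟩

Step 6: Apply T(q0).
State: (1/√2)i|000⟩ - (1/√2)i|010⟩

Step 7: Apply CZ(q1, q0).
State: (1/√2)i|000⟩ - (1/√2)i|010⟩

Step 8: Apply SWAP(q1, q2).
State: (1/√2)i|000⟩ - (1/√2)i|001⟩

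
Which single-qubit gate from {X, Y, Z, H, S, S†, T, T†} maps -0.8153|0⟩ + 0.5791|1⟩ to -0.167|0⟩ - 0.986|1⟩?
H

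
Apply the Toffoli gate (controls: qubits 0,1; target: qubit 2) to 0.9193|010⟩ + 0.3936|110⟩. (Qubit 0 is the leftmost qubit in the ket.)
0.9193|010⟩ + 0.3936|111⟩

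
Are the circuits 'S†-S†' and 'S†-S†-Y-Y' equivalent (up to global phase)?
Yes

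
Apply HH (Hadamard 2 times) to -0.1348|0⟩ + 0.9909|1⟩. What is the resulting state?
-0.1348|0⟩ + 0.9909|1⟩

H² = I, so an even number of Hadamards cancels: H^2 = I and the state is unchanged.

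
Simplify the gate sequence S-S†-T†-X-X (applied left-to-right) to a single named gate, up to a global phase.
T†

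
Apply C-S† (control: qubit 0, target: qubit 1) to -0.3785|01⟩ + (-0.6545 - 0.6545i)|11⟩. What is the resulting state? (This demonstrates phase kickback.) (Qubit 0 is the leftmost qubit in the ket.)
-0.3785|01⟩ + (-0.6545 + 0.6545i)|11⟩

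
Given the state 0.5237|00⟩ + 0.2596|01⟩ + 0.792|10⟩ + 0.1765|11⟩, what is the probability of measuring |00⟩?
0.2743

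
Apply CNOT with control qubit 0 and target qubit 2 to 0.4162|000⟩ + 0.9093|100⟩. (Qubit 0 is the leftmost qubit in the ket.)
0.4162|000⟩ + 0.9093|101⟩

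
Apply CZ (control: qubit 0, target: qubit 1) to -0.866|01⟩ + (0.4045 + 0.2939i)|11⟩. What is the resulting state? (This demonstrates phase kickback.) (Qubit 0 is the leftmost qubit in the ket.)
-0.866|01⟩ + (-0.4045 - 0.2939i)|11⟩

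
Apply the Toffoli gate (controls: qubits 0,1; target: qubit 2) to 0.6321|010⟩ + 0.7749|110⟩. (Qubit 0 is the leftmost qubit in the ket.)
0.6321|010⟩ + 0.7749|111⟩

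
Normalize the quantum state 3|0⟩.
|0⟩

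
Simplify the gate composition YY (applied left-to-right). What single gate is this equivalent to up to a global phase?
I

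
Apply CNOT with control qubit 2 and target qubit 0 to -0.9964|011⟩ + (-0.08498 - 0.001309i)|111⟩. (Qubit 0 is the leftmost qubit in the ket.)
(-0.08498 - 0.001309i)|011⟩ - 0.9964|111⟩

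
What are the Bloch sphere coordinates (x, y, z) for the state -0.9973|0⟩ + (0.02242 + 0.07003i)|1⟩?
(-0.04472, -0.1397, 0.9892)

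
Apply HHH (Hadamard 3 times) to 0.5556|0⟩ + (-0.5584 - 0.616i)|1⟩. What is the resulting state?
(-0.00198 - 0.4356i)|0⟩ + (0.7877 + 0.4356i)|1⟩

H² = I, so H^3 = H: a single Hadamard. With (a, b) = (0.5556, (-0.5584 - 0.616i)), H gives ((a + b)/√2, (a − b)/√2) = ((-0.00198 - 0.4356i), (0.7877 + 0.4356i)).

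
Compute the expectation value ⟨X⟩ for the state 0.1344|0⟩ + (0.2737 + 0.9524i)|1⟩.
0.07357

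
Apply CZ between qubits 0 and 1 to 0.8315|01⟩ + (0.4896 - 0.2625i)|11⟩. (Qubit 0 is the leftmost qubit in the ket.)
0.8315|01⟩ + (-0.4896 + 0.2625i)|11⟩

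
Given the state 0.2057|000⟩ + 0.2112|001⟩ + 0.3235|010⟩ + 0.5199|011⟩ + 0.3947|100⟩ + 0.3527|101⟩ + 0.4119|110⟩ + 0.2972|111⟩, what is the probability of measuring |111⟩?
0.08833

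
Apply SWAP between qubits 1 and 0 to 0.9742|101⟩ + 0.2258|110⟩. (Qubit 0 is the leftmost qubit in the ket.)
0.9742|011⟩ + 0.2258|110⟩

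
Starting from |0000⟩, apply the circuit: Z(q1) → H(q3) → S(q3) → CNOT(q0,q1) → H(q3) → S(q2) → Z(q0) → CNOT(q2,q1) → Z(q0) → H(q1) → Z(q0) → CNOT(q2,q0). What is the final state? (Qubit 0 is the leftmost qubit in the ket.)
(1/√8 + (1/√8)i)|0000⟩ + (1/√8 - (1/√8)i)|0001⟩ + (1/√8 + (1/√8)i)|0100⟩ + (1/√8 - (1/√8)i)|0101⟩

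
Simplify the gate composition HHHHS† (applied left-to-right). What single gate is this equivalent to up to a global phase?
S†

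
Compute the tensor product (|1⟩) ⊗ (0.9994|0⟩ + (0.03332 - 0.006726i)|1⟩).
0.9994|10⟩ + (0.03332 - 0.006726i)|11⟩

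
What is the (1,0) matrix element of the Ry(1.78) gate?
0.7771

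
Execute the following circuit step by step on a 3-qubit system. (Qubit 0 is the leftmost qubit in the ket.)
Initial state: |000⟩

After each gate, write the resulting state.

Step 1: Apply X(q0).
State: |100⟩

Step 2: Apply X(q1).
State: |110⟩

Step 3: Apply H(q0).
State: 1/√2|010⟩ - 1/√2|110⟩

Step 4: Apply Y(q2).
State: (1/√2)i|011⟩ - (1/√2)i|111⟩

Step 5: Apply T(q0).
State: (1/√2)i|011⟩ + (1/2 - (1/2)i)|111⟩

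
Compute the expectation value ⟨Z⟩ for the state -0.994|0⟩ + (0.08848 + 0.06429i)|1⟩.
0.9761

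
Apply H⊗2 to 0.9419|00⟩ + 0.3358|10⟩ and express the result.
0.6389|00⟩ + 0.6389|01⟩ + 0.3031|10⟩ + 0.3031|11⟩

H⊗2 gives amp(|y⟩) = (1/2) Σ_x (−1)^(x·y) amp(|x⟩), where x·y is the number of positions in which both x and y have a 1.
|00⟩: (0.9419 + 0.3358)/2 = 0.6389
|01⟩: (0.9419 + 0.3358)/2 = 0.6389
|10⟩: (0.9419 - 0.3358)/2 = 0.3031
|11⟩: (0.9419 - 0.3358)/2 = 0.3031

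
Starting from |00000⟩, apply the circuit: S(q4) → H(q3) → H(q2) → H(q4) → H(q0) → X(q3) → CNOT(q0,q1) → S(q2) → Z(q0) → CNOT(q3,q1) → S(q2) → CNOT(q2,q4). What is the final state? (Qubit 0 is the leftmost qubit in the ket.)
0.25|00000⟩ + 0.25|00001⟩ - 0.25|00100⟩ - 0.25|00101⟩ + 0.25|01010⟩ + 0.25|01011⟩ - 0.25|01110⟩ - 0.25|01111⟩ - 0.25|10010⟩ - 0.25|10011⟩ + 0.25|10110⟩ + 0.25|10111⟩ - 0.25|11000⟩ - 0.25|11001⟩ + 0.25|11100⟩ + 0.25|11101⟩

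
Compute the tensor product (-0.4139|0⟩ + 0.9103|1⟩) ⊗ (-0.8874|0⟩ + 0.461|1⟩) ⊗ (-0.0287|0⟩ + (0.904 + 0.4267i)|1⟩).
-0.01054|000⟩ + (0.332 + 0.1567i)|001⟩ + 0.005476|010⟩ + (-0.1725 - 0.08142i)|011⟩ + 0.02318|100⟩ + (-0.7303 - 0.3447i)|101⟩ - 0.01204|110⟩ + (0.3794 + 0.1791i)|111⟩

amp(|b₁b₂…⟩) = product of the factor amplitudes for bits b₁, b₂, …; only kets whose every factor amplitude is nonzero survive.
|000⟩: (-0.4139)(-0.8874)(-0.0287) = -0.01054
|001⟩: (-0.4139)(-0.8874)(0.904 + 0.4267i) = (0.332 + 0.1567i)
|010⟩: (-0.4139)(0.461)(-0.0287) = 0.005476
|011⟩: (-0.4139)(0.461)(0.904 + 0.4267i) = (-0.1725 - 0.08142i)
|100⟩: (0.9103)(-0.8874)(-0.0287) = 0.02318
|101⟩: (0.9103)(-0.8874)(0.904 + 0.4267i) = (-0.7303 - 0.3447i)
|110⟩: (0.9103)(0.461)(-0.0287) = -0.01204
|111⟩: (0.9103)(0.461)(0.904 + 0.4267i) = (0.3794 + 0.1791i)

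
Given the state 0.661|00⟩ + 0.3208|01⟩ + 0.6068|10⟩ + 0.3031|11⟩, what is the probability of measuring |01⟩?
0.1029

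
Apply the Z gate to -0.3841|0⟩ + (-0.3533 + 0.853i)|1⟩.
-0.3841|0⟩ + (0.3533 - 0.853i)|1⟩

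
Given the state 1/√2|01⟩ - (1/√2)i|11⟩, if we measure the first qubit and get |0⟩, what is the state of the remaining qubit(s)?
|1⟩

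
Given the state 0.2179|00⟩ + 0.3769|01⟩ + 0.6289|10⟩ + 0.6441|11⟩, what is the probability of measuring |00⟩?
0.04748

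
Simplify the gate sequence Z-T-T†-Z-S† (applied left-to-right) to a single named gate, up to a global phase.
S†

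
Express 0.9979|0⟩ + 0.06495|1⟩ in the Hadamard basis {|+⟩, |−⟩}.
0.7515|+⟩ + 0.6597|−⟩

With |ψ⟩ = α|0⟩ + β|1⟩, the Hadamard-basis coefficients are ⟨+|ψ⟩ = (α + β)/√2 and ⟨−|ψ⟩ = (α − β)/√2.
Here α = 0.9979, β = 0.06495: (α + β)/√2 = 0.7515, (α − β)/√2 = 0.6597.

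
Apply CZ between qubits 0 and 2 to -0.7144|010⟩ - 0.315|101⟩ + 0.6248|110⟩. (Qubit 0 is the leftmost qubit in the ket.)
-0.7144|010⟩ + 0.315|101⟩ + 0.6248|110⟩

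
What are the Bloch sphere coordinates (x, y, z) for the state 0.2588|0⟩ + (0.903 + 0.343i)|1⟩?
(0.4674, 0.1775, -0.8661)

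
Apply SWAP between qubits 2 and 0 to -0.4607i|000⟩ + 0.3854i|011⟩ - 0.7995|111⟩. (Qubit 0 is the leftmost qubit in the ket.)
-0.4607i|000⟩ + 0.3854i|110⟩ - 0.7995|111⟩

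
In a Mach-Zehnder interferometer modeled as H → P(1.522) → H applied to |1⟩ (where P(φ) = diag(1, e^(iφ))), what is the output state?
(0.4756 - 0.4994i)|0⟩ + (0.5244 + 0.4994i)|1⟩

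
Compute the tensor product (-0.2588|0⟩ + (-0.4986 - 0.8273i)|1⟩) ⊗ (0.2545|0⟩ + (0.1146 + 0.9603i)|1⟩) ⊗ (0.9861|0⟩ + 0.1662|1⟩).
-0.06495|000⟩ - 0.01095|001⟩ + (-0.02925 - 0.2451i)|010⟩ + (-0.004929 - 0.0413i)|011⟩ + (-0.1251 - 0.2076i)|100⟩ + (-0.02109 - 0.03499i)|101⟩ + (0.7271 - 0.5656i)|110⟩ + (0.1225 - 0.09533i)|111⟩

amp(|b₁b₂…⟩) = product of the factor amplitudes for bits b₁, b₂, …; only kets whose every factor amplitude is nonzero survive.
|000⟩: (-0.2588)(0.2545)(0.9861) = -0.06495
|001⟩: (-0.2588)(0.2545)(0.1662) = -0.01095
|010⟩: (-0.2588)(0.1146 + 0.9603i)(0.9861) = (-0.02925 - 0.2451i)
|011⟩: (-0.2588)(0.1146 + 0.9603i)(0.1662) = (-0.004929 - 0.0413i)
|100⟩: (-0.4986 - 0.8273i)(0.2545)(0.9861) = (-0.1251 - 0.2076i)
|101⟩: (-0.4986 - 0.8273i)(0.2545)(0.1662) = (-0.02109 - 0.03499i)
|110⟩: (-0.4986 - 0.8273i)(0.1146 + 0.9603i)(0.9861) = (0.7271 - 0.5656i)
|111⟩: (-0.4986 - 0.8273i)(0.1146 + 0.9603i)(0.1662) = (0.1225 - 0.09533i)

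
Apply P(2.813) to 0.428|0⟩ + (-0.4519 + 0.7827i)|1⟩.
0.428|0⟩ + (0.1751 - 0.8867i)|1⟩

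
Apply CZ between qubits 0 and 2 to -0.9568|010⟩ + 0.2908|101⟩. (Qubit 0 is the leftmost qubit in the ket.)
-0.9568|010⟩ - 0.2908|101⟩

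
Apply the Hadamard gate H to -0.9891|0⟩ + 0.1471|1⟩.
-0.5954|0⟩ - 0.8034|1⟩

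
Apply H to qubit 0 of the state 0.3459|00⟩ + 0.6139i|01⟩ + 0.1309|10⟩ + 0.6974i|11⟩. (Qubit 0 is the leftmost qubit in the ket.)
0.3371|00⟩ + 0.9272i|01⟩ + 0.152|10⟩ - 0.05904i|11⟩

H on qubit 0 mixes each pair of kets that differ only in qubit 0: amplitudes (a, b) of (|…0…⟩, |…1…⟩) become ((a + b)/√2, (a − b)/√2). Kets absent from the input have amplitude 0.
(|00⟩, |10⟩): (a, b) = (0.3459, 0.1309) → (0.3371, 0.152)
(|01⟩, |11⟩): (a, b) = (0.6139i, 0.6974i) → (0.9272i, -0.05904i)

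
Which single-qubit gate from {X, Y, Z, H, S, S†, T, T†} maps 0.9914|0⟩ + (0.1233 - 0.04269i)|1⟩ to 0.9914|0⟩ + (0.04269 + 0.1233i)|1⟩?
S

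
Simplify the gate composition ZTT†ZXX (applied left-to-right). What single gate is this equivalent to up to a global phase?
I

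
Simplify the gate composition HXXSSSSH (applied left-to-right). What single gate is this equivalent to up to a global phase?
I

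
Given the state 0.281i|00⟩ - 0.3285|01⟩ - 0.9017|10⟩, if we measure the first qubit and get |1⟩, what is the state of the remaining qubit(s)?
-|0⟩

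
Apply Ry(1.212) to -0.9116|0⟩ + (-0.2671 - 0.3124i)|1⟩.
(-0.5971 + 0.1779i)|0⟩ + (-0.7388 - 0.2568i)|1⟩

Ry(1.212) = [[cos(θ/2), −sin(θ/2)], [sin(θ/2), cos(θ/2)]]; θ = 1.212, cos(θ/2) ≈ 0.821933, sin(θ/2) ≈ 0.569584.
With a = amp(|0⟩) = -0.9116 and b = amp(|1⟩) = (-0.2671 - 0.3124i):
new amp(|0⟩) = (0.821933)·a + (-0.569584)·b = (-0.5971 + 0.1779i)
new amp(|1⟩) = (0.569584)·a + (0.821933)·b = (-0.7388 - 0.2568i)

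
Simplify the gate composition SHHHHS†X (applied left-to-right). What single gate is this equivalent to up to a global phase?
X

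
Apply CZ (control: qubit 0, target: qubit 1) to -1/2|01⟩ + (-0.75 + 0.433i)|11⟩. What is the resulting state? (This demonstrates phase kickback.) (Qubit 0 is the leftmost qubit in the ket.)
-1/2|01⟩ + (0.75 - 0.433i)|11⟩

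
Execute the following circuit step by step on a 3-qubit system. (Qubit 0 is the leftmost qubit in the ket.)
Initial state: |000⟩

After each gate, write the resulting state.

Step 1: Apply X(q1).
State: |010⟩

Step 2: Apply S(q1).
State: i|010⟩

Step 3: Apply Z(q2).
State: i|010⟩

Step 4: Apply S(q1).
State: -|010⟩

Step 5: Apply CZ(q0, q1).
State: -|010⟩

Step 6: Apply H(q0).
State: -1/√2|010⟩ - 1/√2|110⟩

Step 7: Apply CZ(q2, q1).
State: -1/√2|010⟩ - 1/√2|110⟩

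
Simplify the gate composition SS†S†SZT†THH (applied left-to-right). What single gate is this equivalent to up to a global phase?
Z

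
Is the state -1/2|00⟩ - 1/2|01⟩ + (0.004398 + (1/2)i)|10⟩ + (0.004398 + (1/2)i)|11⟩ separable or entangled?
Separable

Writing the state as a|00⟩ + b|01⟩ + c|10⟩ + d|11⟩, it is a product state iff ad − bc = 0.
Here (a, b, c, d) = (-1/2, -1/2, (0.004398 + (1/2)i), (0.004398 + (1/2)i)): ad − bc = (-1/2)(0.004398 + (1/2)i) − (-1/2)(0.004398 + (1/2)i) = 0, so the state is separable.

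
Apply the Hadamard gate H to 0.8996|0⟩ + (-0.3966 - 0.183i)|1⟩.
(0.3557 - 0.1294i)|0⟩ + (0.9166 + 0.1294i)|1⟩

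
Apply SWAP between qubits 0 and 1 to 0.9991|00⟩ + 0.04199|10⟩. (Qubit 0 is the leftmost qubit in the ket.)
0.9991|00⟩ + 0.04199|01⟩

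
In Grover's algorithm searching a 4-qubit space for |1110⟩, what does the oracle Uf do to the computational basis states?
Uf|x⟩ = -|x⟩ if x = 1110, else |x⟩ (phase flip on target)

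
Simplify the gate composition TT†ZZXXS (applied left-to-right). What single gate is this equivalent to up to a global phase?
S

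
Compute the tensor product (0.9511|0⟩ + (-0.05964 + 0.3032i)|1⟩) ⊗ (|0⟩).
0.9511|00⟩ + (-0.05964 + 0.3032i)|10⟩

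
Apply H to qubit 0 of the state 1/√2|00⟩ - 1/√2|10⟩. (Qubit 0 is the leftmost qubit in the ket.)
|10⟩

H on qubit 0 mixes each pair of kets that differ only in qubit 0: amplitudes (a, b) of (|…0…⟩, |…1…⟩) become ((a + b)/√2, (a − b)/√2). Kets absent from the input have amplitude 0.
(|00⟩, |10⟩): (a, b) = (1/√2, -1/√2) → (0, 1)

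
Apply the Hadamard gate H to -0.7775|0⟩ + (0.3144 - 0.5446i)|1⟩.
(-0.3275 - 0.3851i)|0⟩ + (-0.7721 + 0.3851i)|1⟩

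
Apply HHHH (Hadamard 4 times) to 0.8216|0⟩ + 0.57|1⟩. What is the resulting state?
0.8216|0⟩ + 0.57|1⟩

H² = I, so an even number of Hadamards cancels: H^4 = I and the state is unchanged.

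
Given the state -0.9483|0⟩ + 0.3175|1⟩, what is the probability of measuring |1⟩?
0.1008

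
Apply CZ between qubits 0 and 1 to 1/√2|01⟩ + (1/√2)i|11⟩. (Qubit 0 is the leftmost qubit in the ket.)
1/√2|01⟩ - (1/√2)i|11⟩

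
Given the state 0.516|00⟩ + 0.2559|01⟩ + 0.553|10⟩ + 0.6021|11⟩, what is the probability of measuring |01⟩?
0.06548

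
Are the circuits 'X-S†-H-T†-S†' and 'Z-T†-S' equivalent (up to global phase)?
No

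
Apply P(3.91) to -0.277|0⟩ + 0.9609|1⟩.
-0.277|0⟩ + (-0.6909 - 0.6678i)|1⟩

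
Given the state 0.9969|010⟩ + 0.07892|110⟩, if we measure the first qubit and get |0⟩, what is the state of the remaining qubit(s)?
|10⟩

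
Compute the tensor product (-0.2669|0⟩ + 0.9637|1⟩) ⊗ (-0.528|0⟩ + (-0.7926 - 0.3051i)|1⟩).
0.1409|00⟩ + (0.2115 + 0.08143i)|01⟩ - 0.5088|10⟩ + (-0.7638 - 0.294i)|11⟩

amp(|b₁b₂…⟩) = product of the factor amplitudes for bits b₁, b₂, …; only kets whose every factor amplitude is nonzero survive.
|00⟩: (-0.2669)(-0.528) = 0.1409
|01⟩: (-0.2669)(-0.7926 - 0.3051i) = (0.2115 + 0.08143i)
|10⟩: (0.9637)(-0.528) = -0.5088
|11⟩: (0.9637)(-0.7926 - 0.3051i) = (-0.7638 - 0.294i)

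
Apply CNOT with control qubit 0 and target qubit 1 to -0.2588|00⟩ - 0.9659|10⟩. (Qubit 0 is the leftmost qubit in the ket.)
-0.2588|00⟩ - 0.9659|11⟩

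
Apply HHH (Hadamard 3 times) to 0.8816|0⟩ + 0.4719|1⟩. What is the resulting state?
0.9571|0⟩ + 0.2897|1⟩

H² = I, so H^3 = H: a single Hadamard. With (a, b) = (0.8816, 0.4719), H gives ((a + b)/√2, (a − b)/√2) = (0.9571, 0.2897).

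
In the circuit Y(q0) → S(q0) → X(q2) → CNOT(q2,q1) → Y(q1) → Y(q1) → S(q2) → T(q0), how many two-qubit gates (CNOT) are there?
1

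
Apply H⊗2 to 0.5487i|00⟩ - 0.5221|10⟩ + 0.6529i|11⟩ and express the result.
(-0.2611 + 0.6008i)|00⟩ + (-0.2611 - 0.0521i)|01⟩ + (0.2611 - 0.0521i)|10⟩ + (0.2611 + 0.6008i)|11⟩

H⊗2 gives amp(|y⟩) = (1/2) Σ_x (−1)^(x·y) amp(|x⟩), where x·y is the number of positions in which both x and y have a 1.
|00⟩: (0.5487i - 0.5221 + 0.6529i)/2 = (-0.2611 + 0.6008i)
|01⟩: (0.5487i - 0.5221 - 0.6529i)/2 = (-0.2611 - 0.0521i)
|10⟩: (0.5487i + 0.5221 - 0.6529i)/2 = (0.2611 - 0.0521i)
|11⟩: (0.5487i + 0.5221 + 0.6529i)/2 = (0.2611 + 0.6008i)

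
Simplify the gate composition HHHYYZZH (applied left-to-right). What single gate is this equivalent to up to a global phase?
I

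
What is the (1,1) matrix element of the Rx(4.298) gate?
-0.5465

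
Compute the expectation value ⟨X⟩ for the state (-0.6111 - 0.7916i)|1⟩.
0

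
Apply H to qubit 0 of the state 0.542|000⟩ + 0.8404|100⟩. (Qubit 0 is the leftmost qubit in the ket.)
0.9775|000⟩ - 0.211|100⟩

H on qubit 0 mixes each pair of kets that differ only in qubit 0: amplitudes (a, b) of (|…0…⟩, |…1…⟩) become ((a + b)/√2, (a − b)/√2). Kets absent from the input have amplitude 0.
(|000⟩, |100⟩): (a, b) = (0.542, 0.8404) → (0.9775, -0.211)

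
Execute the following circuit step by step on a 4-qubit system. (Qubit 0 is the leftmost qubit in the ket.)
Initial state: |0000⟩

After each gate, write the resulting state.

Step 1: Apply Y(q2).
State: i|0010⟩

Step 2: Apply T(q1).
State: i|0010⟩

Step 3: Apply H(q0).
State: (1/√2)i|0010⟩ + (1/√2)i|1010⟩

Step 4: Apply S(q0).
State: (1/√2)i|0010⟩ - 1/√2|1010⟩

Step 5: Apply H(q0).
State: (-1/2 + (1/2)i)|0010⟩ + (1/2 + (1/2)i)|1010⟩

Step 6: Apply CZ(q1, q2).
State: (-1/2 + (1/2)i)|0010⟩ + (1/2 + (1/2)i)|1010⟩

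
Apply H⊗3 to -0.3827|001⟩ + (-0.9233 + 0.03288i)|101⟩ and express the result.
(-0.4617 + 0.01162i)|000⟩ + (0.4617 - 0.01162i)|001⟩ + (-0.4617 + 0.01162i)|010⟩ + (0.4617 - 0.01162i)|011⟩ + (0.1911 - 0.01162i)|100⟩ + (-0.1911 + 0.01162i)|101⟩ + (0.1911 - 0.01162i)|110⟩ + (-0.1911 + 0.01162i)|111⟩

H⊗3 gives amp(|y⟩) = (1/2√2) Σ_x (−1)^(x·y) amp(|x⟩), where x·y is the number of positions in which both x and y have a 1.
|000⟩: (-0.3827 + (-0.9233 + 0.03288i))/(2√2) = (-0.4617 + 0.01162i)
|001⟩: (0.3827 - (-0.9233 + 0.03288i))/(2√2) = (0.4617 - 0.01162i)
|010⟩: (-0.3827 + (-0.9233 + 0.03288i))/(2√2) = (-0.4617 + 0.01162i)
|011⟩: (0.3827 - (-0.9233 + 0.03288i))/(2√2) = (0.4617 - 0.01162i)
|100⟩: (-0.3827 - (-0.9233 + 0.03288i))/(2√2) = (0.1911 - 0.01162i)
|101⟩: (0.3827 + (-0.9233 + 0.03288i))/(2√2) = (-0.1911 + 0.01162i)
|110⟩: (-0.3827 - (-0.9233 + 0.03288i))/(2√2) = (0.1911 - 0.01162i)
|111⟩: (0.3827 + (-0.9233 + 0.03288i))/(2√2) = (-0.1911 + 0.01162i)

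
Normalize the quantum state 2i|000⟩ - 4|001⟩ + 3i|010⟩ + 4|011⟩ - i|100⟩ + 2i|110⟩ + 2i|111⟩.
0.2722i|000⟩ - 0.5443|001⟩ + (1/√6)i|010⟩ + 0.5443|011⟩ - 0.1361i|100⟩ + 0.2722i|110⟩ + 0.2722i|111⟩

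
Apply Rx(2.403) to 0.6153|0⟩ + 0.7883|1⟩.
(0.2221 - 0.7352i)|0⟩ + (0.2845 - 0.5738i)|1⟩

Rx(2.403) = [[cos(θ/2), −i·sin(θ/2)], [−i·sin(θ/2), cos(θ/2)]]; θ = 2.403, cos(θ/2) ≈ 0.360959, sin(θ/2) ≈ 0.932582.
With a = amp(|0⟩) = 0.6153 and b = amp(|1⟩) = 0.7883:
new amp(|0⟩) = (0.360959)·a + (-0.932582i)·b = (0.2221 - 0.7352i)
new amp(|1⟩) = (-0.932582i)·a + (0.360959)·b = (0.2845 - 0.5738i)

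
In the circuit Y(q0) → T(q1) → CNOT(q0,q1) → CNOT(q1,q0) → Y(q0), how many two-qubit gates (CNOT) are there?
2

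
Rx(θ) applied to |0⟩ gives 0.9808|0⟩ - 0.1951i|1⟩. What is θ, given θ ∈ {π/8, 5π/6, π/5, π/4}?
π/8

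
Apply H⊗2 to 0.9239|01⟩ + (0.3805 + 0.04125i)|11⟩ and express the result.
(0.6522 + 0.02063i)|00⟩ + (-0.6522 - 0.02063i)|01⟩ + (0.2717 - 0.02063i)|10⟩ + (-0.2717 + 0.02063i)|11⟩

H⊗2 gives amp(|y⟩) = (1/2) Σ_x (−1)^(x·y) amp(|x⟩), where x·y is the number of positions in which both x and y have a 1.
|00⟩: (0.9239 + (0.3805 + 0.04125i))/2 = (0.6522 + 0.02063i)
|01⟩: (-0.9239 - (0.3805 + 0.04125i))/2 = (-0.6522 - 0.02063i)
|10⟩: (0.9239 - (0.3805 + 0.04125i))/2 = (0.2717 - 0.02063i)
|11⟩: (-0.9239 + (0.3805 + 0.04125i))/2 = (-0.2717 + 0.02063i)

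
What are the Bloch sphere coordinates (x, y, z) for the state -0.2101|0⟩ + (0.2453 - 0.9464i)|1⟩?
(-0.1031, 0.3977, -0.9117)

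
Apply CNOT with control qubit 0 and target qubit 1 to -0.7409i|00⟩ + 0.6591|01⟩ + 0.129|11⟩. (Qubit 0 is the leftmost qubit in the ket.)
-0.7409i|00⟩ + 0.6591|01⟩ + 0.129|10⟩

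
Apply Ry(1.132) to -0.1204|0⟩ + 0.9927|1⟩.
-0.634|0⟩ + 0.7733|1⟩

Ry(1.132) = [[cos(θ/2), −sin(θ/2)], [sin(θ/2), cos(θ/2)]]; θ = 1.132, cos(θ/2) ≈ 0.844053, sin(θ/2) ≈ 0.53626.
With a = amp(|0⟩) = -0.1204 and b = amp(|1⟩) = 0.9927:
new amp(|0⟩) = (0.844053)·a + (-0.53626)·b = -0.634
new amp(|1⟩) = (0.53626)·a + (0.844053)·b = 0.7733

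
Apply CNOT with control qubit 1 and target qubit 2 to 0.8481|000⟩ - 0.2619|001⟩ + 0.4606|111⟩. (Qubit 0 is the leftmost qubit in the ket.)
0.8481|000⟩ - 0.2619|001⟩ + 0.4606|110⟩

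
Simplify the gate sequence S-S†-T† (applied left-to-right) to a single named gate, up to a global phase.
T†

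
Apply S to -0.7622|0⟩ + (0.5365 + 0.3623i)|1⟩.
-0.7622|0⟩ + (-0.3623 + 0.5365i)|1⟩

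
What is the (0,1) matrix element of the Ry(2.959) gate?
-0.9958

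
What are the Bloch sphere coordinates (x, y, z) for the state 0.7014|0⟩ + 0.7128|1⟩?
(0.9999, 0, -0.01612)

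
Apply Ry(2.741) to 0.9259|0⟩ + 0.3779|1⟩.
-0.1861|0⟩ + 0.9826|1⟩

Ry(2.741) = [[cos(θ/2), −sin(θ/2)], [sin(θ/2), cos(θ/2)]]; θ = 2.741, cos(θ/2) ≈ 0.19896, sin(θ/2) ≈ 0.980008.
With a = amp(|0⟩) = 0.9259 and b = amp(|1⟩) = 0.3779:
new amp(|0⟩) = (0.19896)·a + (-0.980008)·b = -0.1861
new amp(|1⟩) = (0.980008)·a + (0.19896)·b = 0.9826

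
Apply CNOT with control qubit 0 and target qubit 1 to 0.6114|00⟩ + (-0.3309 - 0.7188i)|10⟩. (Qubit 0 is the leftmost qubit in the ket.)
0.6114|00⟩ + (-0.3309 - 0.7188i)|11⟩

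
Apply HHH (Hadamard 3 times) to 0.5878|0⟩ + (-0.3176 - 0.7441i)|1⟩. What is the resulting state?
(0.1911 - 0.5262i)|0⟩ + (0.6402 + 0.5262i)|1⟩

H² = I, so H^3 = H: a single Hadamard. With (a, b) = (0.5878, (-0.3176 - 0.7441i)), H gives ((a + b)/√2, (a − b)/√2) = ((0.1911 - 0.5262i), (0.6402 + 0.5262i)).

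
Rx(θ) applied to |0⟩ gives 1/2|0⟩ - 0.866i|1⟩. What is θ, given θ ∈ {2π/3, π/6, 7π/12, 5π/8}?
2π/3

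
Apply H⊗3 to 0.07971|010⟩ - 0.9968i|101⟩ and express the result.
(0.02818 - 0.3524i)|000⟩ + (0.02818 + 0.3524i)|001⟩ + (-0.02818 - 0.3524i)|010⟩ + (-0.02818 + 0.3524i)|011⟩ + (0.02818 + 0.3524i)|100⟩ + (0.02818 - 0.3524i)|101⟩ + (-0.02818 + 0.3524i)|110⟩ + (-0.02818 - 0.3524i)|111⟩

H⊗3 gives amp(|y⟩) = (1/2√2) Σ_x (−1)^(x·y) amp(|x⟩), where x·y is the number of positions in which both x and y have a 1.
|000⟩: (0.07971 - 0.9968i)/(2√2) = (0.02818 - 0.3524i)
|001⟩: (0.07971 + 0.9968i)/(2√2) = (0.02818 + 0.3524i)
|010⟩: (-0.07971 - 0.9968i)/(2√2) = (-0.02818 - 0.3524i)
|011⟩: (-0.07971 + 0.9968i)/(2√2) = (-0.02818 + 0.3524i)
|100⟩: (0.07971 + 0.9968i)/(2√2) = (0.02818 + 0.3524i)
|101⟩: (0.07971 - 0.9968i)/(2√2) = (0.02818 - 0.3524i)
|110⟩: (-0.07971 + 0.9968i)/(2√2) = (-0.02818 + 0.3524i)
|111⟩: (-0.07971 - 0.9968i)/(2√2) = (-0.02818 - 0.3524i)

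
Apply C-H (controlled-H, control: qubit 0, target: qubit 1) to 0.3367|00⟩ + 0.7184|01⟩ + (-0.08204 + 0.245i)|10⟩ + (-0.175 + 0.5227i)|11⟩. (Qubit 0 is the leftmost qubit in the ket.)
0.3367|00⟩ + 0.7184|01⟩ + (-0.1818 + 0.5428i)|10⟩ + (0.06573 - 0.1964i)|11⟩

C-H leaves the control-|0⟩ kets |00⟩, |01⟩ unchanged and applies H to qubit 1 on the control-|1⟩ pair (|10⟩, |11⟩).
H = [[1/√2, 1/√2], [1/√2, -1/√2]].
With a = amp(|10⟩) = (-0.08204 + 0.245i) and b = amp(|11⟩) = (-0.175 + 0.5227i):
new amp(|10⟩) = (1/√2)·a + (1/√2)·b = (-0.1818 + 0.5428i)
new amp(|11⟩) = (1/√2)·a + (-1/√2)·b = (0.06573 - 0.1964i)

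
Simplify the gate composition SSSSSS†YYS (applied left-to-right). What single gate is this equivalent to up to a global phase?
S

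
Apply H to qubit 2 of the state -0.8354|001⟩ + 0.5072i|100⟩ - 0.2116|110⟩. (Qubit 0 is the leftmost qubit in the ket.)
-0.5907|000⟩ + 0.5907|001⟩ + 0.3586i|100⟩ + 0.3586i|101⟩ - 0.1496|110⟩ - 0.1496|111⟩

H on qubit 2 mixes each pair of kets that differ only in qubit 2: amplitudes (a, b) of (|…0…⟩, |…1…⟩) become ((a + b)/√2, (a − b)/√2). Kets absent from the input have amplitude 0.
(|000⟩, |001⟩): (a, b) = (0, -0.8354) → (-0.5907, 0.5907)
(|100⟩, |101⟩): (a, b) = (0.5072i, 0) → (0.3586i, 0.3586i)
(|110⟩, |111⟩): (a, b) = (-0.2116, 0) → (-0.1496, -0.1496)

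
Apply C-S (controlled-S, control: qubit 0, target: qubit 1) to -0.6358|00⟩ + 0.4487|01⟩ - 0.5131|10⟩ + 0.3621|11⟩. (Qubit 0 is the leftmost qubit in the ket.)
-0.6358|00⟩ + 0.4487|01⟩ - 0.5131|10⟩ + 0.3621i|11⟩

C-S leaves the control-|0⟩ kets |00⟩, |01⟩ unchanged and applies S to qubit 1 on the control-|1⟩ pair (|10⟩, |11⟩).
S = [[1, 0], [0, i]].
With a = amp(|10⟩) = -0.5131 and b = amp(|11⟩) = 0.3621:
new amp(|10⟩) = (1)·a = -0.5131
new amp(|11⟩) = (i)·b = 0.3621i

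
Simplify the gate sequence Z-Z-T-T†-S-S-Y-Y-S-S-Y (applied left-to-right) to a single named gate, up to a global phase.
Y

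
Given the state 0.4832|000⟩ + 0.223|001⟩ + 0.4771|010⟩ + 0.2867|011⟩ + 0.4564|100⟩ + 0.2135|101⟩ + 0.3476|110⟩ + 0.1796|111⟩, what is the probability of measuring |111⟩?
0.03226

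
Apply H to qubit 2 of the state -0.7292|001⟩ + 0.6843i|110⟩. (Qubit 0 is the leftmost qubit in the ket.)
-0.5156|000⟩ + 0.5156|001⟩ + 0.4839i|110⟩ + 0.4839i|111⟩

H on qubit 2 mixes each pair of kets that differ only in qubit 2: amplitudes (a, b) of (|…0…⟩, |…1…⟩) become ((a + b)/√2, (a − b)/√2). Kets absent from the input have amplitude 0.
(|000⟩, |001⟩): (a, b) = (0, -0.7292) → (-0.5156, 0.5156)
(|110⟩, |111⟩): (a, b) = (0.6843i, 0) → (0.4839i, 0.4839i)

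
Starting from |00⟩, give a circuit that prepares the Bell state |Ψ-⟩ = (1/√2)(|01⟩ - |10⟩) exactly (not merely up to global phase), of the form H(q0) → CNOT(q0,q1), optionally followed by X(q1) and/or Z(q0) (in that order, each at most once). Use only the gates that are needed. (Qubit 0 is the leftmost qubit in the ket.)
H(q0) → CNOT(q0,q1) → X(q1) → Z(q0)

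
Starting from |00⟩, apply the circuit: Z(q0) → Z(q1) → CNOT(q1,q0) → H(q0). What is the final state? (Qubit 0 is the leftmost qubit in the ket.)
1/√2|00⟩ + 1/√2|10⟩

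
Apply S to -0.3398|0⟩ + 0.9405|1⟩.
-0.3398|0⟩ + 0.9405i|1⟩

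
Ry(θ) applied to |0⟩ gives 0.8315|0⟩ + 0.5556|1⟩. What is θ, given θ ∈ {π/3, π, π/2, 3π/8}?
3π/8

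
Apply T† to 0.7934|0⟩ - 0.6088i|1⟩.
0.7934|0⟩ + (-0.4305 - 0.4305i)|1⟩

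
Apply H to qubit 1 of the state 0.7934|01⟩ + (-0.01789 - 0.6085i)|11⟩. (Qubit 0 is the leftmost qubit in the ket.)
0.561|00⟩ - 0.561|01⟩ + (-0.01265 - 0.4303i)|10⟩ + (0.01265 + 0.4303i)|11⟩

H on qubit 1 mixes each pair of kets that differ only in qubit 1: amplitudes (a, b) of (|…0…⟩, |…1…⟩) become ((a + b)/√2, (a − b)/√2). Kets absent from the input have amplitude 0.
(|00⟩, |01⟩): (a, b) = (0, 0.7934) → (0.561, -0.561)
(|10⟩, |11⟩): (a, b) = (0, (-0.01789 - 0.6085i)) → ((-0.01265 - 0.4303i), (0.01265 + 0.4303i))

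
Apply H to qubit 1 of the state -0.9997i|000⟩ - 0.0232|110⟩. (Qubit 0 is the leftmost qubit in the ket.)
-0.7069i|000⟩ - 0.7069i|010⟩ - 0.0164|100⟩ + 0.0164|110⟩

H on qubit 1 mixes each pair of kets that differ only in qubit 1: amplitudes (a, b) of (|…0…⟩, |…1…⟩) become ((a + b)/√2, (a − b)/√2). Kets absent from the input have amplitude 0.
(|000⟩, |010⟩): (a, b) = (-0.9997i, 0) → (-0.7069i, -0.7069i)
(|100⟩, |110⟩): (a, b) = (0, -0.0232) → (-0.0164, 0.0164)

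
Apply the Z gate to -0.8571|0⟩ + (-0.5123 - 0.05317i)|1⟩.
-0.8571|0⟩ + (0.5123 + 0.05317i)|1⟩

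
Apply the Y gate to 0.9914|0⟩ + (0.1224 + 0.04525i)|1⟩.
(0.04525 - 0.1224i)|0⟩ + 0.9914i|1⟩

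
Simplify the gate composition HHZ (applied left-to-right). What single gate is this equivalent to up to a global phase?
Z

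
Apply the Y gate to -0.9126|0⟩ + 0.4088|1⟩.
-0.4088i|0⟩ - 0.9126i|1⟩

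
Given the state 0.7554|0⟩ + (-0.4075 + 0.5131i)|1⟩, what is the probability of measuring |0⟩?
0.5706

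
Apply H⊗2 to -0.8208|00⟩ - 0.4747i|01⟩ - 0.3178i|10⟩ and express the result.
(-0.4104 - 0.3963i)|00⟩ + (-0.4104 + 0.07845i)|01⟩ + (-0.4104 - 0.07845i)|10⟩ + (-0.4104 + 0.3963i)|11⟩

H⊗2 gives amp(|y⟩) = (1/2) Σ_x (−1)^(x·y) amp(|x⟩), where x·y is the number of positions in which both x and y have a 1.
|00⟩: (-0.8208 - 0.4747i - 0.3178i)/2 = (-0.4104 - 0.3963i)
|01⟩: (-0.8208 + 0.4747i - 0.3178i)/2 = (-0.4104 + 0.07845i)
|10⟩: (-0.8208 - 0.4747i + 0.3178i)/2 = (-0.4104 - 0.07845i)
|11⟩: (-0.8208 + 0.4747i + 0.3178i)/2 = (-0.4104 + 0.3963i)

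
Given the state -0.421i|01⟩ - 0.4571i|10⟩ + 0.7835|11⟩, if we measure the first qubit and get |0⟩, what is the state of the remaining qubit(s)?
-i|1⟩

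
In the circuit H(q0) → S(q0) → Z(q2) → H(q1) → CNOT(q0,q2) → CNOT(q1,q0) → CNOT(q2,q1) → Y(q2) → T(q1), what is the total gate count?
9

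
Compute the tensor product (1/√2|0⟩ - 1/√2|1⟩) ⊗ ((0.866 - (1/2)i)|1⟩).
(0.6124 - (1/√8)i)|01⟩ + (-0.6124 + (1/√8)i)|11⟩

amp(|b₁b₂…⟩) = product of the factor amplitudes for bits b₁, b₂, …; only kets whose every factor amplitude is nonzero survive.
|01⟩: (1/√2)(0.866 - (1/2)i) = (0.6124 - (1/√8)i)
|11⟩: (-1/√2)(0.866 - (1/2)i) = (-0.6124 + (1/√8)i)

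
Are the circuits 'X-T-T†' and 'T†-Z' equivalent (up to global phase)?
No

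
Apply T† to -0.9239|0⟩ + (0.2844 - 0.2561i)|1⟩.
-0.9239|0⟩ + (0.02001 - 0.3822i)|1⟩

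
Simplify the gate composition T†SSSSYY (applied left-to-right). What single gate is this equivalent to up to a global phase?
T†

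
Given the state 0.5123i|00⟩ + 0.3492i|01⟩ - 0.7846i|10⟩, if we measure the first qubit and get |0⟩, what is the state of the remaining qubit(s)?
0.8263i|0⟩ + 0.5632i|1⟩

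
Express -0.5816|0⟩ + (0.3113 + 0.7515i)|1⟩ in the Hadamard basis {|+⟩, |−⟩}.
(-0.1911 + 0.5314i)|+⟩ + (-0.6314 - 0.5314i)|−⟩

With |ψ⟩ = α|0⟩ + β|1⟩, the Hadamard-basis coefficients are ⟨+|ψ⟩ = (α + β)/√2 and ⟨−|ψ⟩ = (α − β)/√2.
Here α = -0.5816, β = (0.3113 + 0.7515i): (α + β)/√2 = (-0.1911 + 0.5314i), (α − β)/√2 = (-0.6314 - 0.5314i).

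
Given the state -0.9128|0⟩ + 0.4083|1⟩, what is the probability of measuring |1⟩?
0.1667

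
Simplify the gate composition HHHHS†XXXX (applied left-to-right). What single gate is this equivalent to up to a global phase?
S†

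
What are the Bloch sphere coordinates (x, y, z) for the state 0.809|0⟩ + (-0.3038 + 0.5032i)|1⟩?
(-0.4915, 0.8142, 0.309)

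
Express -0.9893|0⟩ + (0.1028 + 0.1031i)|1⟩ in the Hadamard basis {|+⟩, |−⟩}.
(-0.6269 + 0.0729i)|+⟩ + (-0.7722 - 0.0729i)|−⟩

With |ψ⟩ = α|0⟩ + β|1⟩, the Hadamard-basis coefficients are ⟨+|ψ⟩ = (α + β)/√2 and ⟨−|ψ⟩ = (α − β)/√2.
Here α = -0.9893, β = (0.1028 + 0.1031i): (α + β)/√2 = (-0.6269 + 0.0729i), (α − β)/√2 = (-0.7722 - 0.0729i).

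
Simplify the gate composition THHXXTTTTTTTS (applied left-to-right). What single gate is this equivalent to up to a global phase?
S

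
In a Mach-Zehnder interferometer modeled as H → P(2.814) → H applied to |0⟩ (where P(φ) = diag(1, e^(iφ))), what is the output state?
(0.02659 + 0.1609i)|0⟩ + (0.9734 - 0.1609i)|1⟩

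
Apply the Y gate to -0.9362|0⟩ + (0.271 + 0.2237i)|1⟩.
(0.2237 - 0.271i)|0⟩ - 0.9362i|1⟩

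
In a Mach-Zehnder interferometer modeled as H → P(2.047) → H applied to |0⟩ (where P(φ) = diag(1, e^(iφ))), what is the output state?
(0.2708 + 0.4444i)|0⟩ + (0.7292 - 0.4444i)|1⟩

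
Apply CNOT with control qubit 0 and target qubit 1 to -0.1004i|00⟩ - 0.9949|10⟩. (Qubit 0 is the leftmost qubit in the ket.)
-0.1004i|00⟩ - 0.9949|11⟩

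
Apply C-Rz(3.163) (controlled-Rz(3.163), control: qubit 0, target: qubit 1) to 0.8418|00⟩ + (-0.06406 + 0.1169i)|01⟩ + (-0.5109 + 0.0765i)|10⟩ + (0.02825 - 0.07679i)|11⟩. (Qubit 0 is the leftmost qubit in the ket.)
0.8418|00⟩ + (-0.06406 + 0.1169i)|01⟩ + (0.08196 + 0.5101i)|10⟩ + (0.07648 + 0.02907i)|11⟩

C-Rz(3.163) leaves the control-|0⟩ kets |00⟩, |01⟩ unchanged and applies Rz(3.163) to qubit 1 on the control-|1⟩ pair (|10⟩, |11⟩).
Rz(3.163) = [[e^(−iθ/2), 0], [0, e^(iθ/2)]] with e^(±iθ/2) = cos(θ/2) ± i·sin(θ/2); θ = 3.163, cos(θ/2) ≈ -0.0107035, sin(θ/2) ≈ 0.999943.
With a = amp(|10⟩) = (-0.5109 + 0.0765i) and b = amp(|11⟩) = (0.02825 - 0.07679i):
new amp(|10⟩) = (-0.0107035 - 0.999943i)·a = (0.08196 + 0.5101i)
new amp(|11⟩) = (-0.0107035 + 0.999943i)·b = (0.07648 + 0.02907i)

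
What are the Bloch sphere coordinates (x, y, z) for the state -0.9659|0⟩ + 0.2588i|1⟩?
(0, -0.4999, 0.866)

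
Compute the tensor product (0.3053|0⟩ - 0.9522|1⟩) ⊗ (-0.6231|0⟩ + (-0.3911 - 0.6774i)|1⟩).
-0.1902|00⟩ + (-0.1194 - 0.2068i)|01⟩ + 0.5933|10⟩ + (0.3724 + 0.645i)|11⟩

amp(|b₁b₂…⟩) = product of the factor amplitudes for bits b₁, b₂, …; only kets whose every factor amplitude is nonzero survive.
|00⟩: (0.3053)(-0.6231) = -0.1902
|01⟩: (0.3053)(-0.3911 - 0.6774i) = (-0.1194 - 0.2068i)
|10⟩: (-0.9522)(-0.6231) = 0.5933
|11⟩: (-0.9522)(-0.3911 - 0.6774i) = (0.3724 + 0.645i)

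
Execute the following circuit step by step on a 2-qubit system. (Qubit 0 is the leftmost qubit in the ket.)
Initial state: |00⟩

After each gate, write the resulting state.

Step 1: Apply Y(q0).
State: i|10⟩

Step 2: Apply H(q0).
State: (1/√2)i|00⟩ - (1/√2)i|10⟩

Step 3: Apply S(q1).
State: (1/√2)i|00⟩ - (1/√2)i|10⟩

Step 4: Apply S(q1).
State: (1/√2)i|00⟩ - (1/√2)i|10⟩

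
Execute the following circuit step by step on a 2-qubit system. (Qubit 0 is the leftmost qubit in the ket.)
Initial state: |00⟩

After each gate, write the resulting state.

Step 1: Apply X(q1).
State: |01⟩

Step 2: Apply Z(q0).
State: |01⟩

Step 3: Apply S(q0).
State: |01⟩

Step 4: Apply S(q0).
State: |01⟩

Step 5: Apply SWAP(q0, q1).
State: |10⟩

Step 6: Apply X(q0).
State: |00⟩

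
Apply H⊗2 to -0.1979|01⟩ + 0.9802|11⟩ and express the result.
0.3912|00⟩ - 0.3912|01⟩ - 0.5891|10⟩ + 0.5891|11⟩

H⊗2 gives amp(|y⟩) = (1/2) Σ_x (−1)^(x·y) amp(|x⟩), where x·y is the number of positions in which both x and y have a 1.
|00⟩: (-0.1979 + 0.9802)/2 = 0.3912
|01⟩: (0.1979 - 0.9802)/2 = -0.3912
|10⟩: (-0.1979 - 0.9802)/2 = -0.5891
|11⟩: (0.1979 + 0.9802)/2 = 0.5891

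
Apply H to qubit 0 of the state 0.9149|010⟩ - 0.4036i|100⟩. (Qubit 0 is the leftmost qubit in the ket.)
-0.2854i|000⟩ + 0.6469|010⟩ + 0.2854i|100⟩ + 0.6469|110⟩

H on qubit 0 mixes each pair of kets that differ only in qubit 0: amplitudes (a, b) of (|…0…⟩, |…1…⟩) become ((a + b)/√2, (a − b)/√2). Kets absent from the input have amplitude 0.
(|000⟩, |100⟩): (a, b) = (0, -0.4036i) → (-0.2854i, 0.2854i)
(|010⟩, |110⟩): (a, b) = (0.9149, 0) → (0.6469, 0.6469)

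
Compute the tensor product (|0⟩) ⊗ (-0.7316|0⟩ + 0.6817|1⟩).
-0.7316|00⟩ + 0.6817|01⟩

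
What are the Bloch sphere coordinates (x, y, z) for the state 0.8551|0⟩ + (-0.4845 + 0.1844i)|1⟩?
(-0.8286, 0.3154, 0.4625)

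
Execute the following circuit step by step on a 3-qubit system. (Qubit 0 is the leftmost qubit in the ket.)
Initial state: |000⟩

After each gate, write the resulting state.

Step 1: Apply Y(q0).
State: i|100⟩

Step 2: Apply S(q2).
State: i|100⟩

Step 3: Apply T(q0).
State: (-1/√2 + (1/√2)i)|100⟩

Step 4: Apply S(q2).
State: (-1/√2 + (1/√2)i)|100⟩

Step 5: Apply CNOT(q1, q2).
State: (-1/√2 + (1/√2)i)|100⟩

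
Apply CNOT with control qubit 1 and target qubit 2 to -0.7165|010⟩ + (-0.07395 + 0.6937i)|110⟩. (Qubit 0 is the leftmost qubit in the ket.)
-0.7165|011⟩ + (-0.07395 + 0.6937i)|111⟩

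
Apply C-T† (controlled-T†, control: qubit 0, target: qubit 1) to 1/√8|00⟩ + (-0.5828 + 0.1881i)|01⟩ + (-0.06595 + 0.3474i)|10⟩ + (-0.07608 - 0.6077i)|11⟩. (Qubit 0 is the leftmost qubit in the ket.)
1/√8|00⟩ + (-0.5828 + 0.1881i)|01⟩ + (-0.06595 + 0.3474i)|10⟩ + (-0.4835 - 0.3759i)|11⟩

C-T† leaves the control-|0⟩ kets |00⟩, |01⟩ unchanged and applies T† to qubit 1 on the control-|1⟩ pair (|10⟩, |11⟩).
T† = [[1, 0], [0, (1/√2 - (1/√2)i)]].
With a = amp(|10⟩) = (-0.06595 + 0.3474i) and b = amp(|11⟩) = (-0.07608 - 0.6077i):
new amp(|10⟩) = (1)·a = (-0.06595 + 0.3474i)
new amp(|11⟩) = (1/√2 - (1/√2)i)·b = (-0.4835 - 0.3759i)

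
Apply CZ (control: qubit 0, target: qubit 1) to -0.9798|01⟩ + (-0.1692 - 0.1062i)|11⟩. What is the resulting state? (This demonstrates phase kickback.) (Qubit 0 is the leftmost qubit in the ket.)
-0.9798|01⟩ + (0.1692 + 0.1062i)|11⟩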